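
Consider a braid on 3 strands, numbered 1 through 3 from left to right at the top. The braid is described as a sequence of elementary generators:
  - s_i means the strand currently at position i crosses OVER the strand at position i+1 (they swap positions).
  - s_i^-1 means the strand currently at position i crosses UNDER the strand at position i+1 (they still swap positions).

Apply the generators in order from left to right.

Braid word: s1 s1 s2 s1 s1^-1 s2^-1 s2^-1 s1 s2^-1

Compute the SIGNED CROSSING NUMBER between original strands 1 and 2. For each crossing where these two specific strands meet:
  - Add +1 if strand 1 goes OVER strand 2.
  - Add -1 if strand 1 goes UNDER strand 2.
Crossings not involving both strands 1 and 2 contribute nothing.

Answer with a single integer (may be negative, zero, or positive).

Answer: -1

Derivation:
Gen 1: 1 over 2. Both 1&2? yes. Contrib: +1. Sum: 1
Gen 2: 2 over 1. Both 1&2? yes. Contrib: -1. Sum: 0
Gen 3: crossing 2x3. Both 1&2? no. Sum: 0
Gen 4: crossing 1x3. Both 1&2? no. Sum: 0
Gen 5: crossing 3x1. Both 1&2? no. Sum: 0
Gen 6: crossing 3x2. Both 1&2? no. Sum: 0
Gen 7: crossing 2x3. Both 1&2? no. Sum: 0
Gen 8: crossing 1x3. Both 1&2? no. Sum: 0
Gen 9: 1 under 2. Both 1&2? yes. Contrib: -1. Sum: -1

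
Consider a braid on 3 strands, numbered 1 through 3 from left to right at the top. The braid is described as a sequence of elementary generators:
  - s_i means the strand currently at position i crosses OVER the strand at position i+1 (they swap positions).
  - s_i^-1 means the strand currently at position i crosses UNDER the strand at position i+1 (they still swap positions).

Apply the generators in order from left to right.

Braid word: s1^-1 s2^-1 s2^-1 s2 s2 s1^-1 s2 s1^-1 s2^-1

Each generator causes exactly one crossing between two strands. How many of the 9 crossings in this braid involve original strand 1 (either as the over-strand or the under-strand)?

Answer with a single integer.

Answer: 8

Derivation:
Gen 1: crossing 1x2. Involves strand 1? yes. Count so far: 1
Gen 2: crossing 1x3. Involves strand 1? yes. Count so far: 2
Gen 3: crossing 3x1. Involves strand 1? yes. Count so far: 3
Gen 4: crossing 1x3. Involves strand 1? yes. Count so far: 4
Gen 5: crossing 3x1. Involves strand 1? yes. Count so far: 5
Gen 6: crossing 2x1. Involves strand 1? yes. Count so far: 6
Gen 7: crossing 2x3. Involves strand 1? no. Count so far: 6
Gen 8: crossing 1x3. Involves strand 1? yes. Count so far: 7
Gen 9: crossing 1x2. Involves strand 1? yes. Count so far: 8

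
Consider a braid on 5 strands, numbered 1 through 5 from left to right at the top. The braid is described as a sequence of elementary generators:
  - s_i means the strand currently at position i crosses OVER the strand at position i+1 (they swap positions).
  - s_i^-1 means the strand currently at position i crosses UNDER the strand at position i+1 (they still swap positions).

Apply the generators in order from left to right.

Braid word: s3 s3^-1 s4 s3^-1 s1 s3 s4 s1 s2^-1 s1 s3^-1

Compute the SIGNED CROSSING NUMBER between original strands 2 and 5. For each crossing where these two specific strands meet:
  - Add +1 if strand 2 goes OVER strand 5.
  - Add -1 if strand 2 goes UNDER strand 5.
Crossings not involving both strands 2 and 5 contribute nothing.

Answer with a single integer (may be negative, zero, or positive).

Gen 1: crossing 3x4. Both 2&5? no. Sum: 0
Gen 2: crossing 4x3. Both 2&5? no. Sum: 0
Gen 3: crossing 4x5. Both 2&5? no. Sum: 0
Gen 4: crossing 3x5. Both 2&5? no. Sum: 0
Gen 5: crossing 1x2. Both 2&5? no. Sum: 0
Gen 6: crossing 5x3. Both 2&5? no. Sum: 0
Gen 7: crossing 5x4. Both 2&5? no. Sum: 0
Gen 8: crossing 2x1. Both 2&5? no. Sum: 0
Gen 9: crossing 2x3. Both 2&5? no. Sum: 0
Gen 10: crossing 1x3. Both 2&5? no. Sum: 0
Gen 11: crossing 2x4. Both 2&5? no. Sum: 0

Answer: 0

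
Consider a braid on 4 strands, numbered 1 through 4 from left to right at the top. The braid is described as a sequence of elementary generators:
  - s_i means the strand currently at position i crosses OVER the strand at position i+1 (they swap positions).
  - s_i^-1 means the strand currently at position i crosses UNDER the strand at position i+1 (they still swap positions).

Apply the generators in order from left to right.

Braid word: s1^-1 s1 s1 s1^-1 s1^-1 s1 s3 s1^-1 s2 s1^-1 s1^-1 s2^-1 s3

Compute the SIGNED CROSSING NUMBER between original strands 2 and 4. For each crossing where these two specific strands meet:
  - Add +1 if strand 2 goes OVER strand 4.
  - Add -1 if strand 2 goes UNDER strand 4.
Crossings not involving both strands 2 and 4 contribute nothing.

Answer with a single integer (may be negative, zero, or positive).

Answer: 0

Derivation:
Gen 1: crossing 1x2. Both 2&4? no. Sum: 0
Gen 2: crossing 2x1. Both 2&4? no. Sum: 0
Gen 3: crossing 1x2. Both 2&4? no. Sum: 0
Gen 4: crossing 2x1. Both 2&4? no. Sum: 0
Gen 5: crossing 1x2. Both 2&4? no. Sum: 0
Gen 6: crossing 2x1. Both 2&4? no. Sum: 0
Gen 7: crossing 3x4. Both 2&4? no. Sum: 0
Gen 8: crossing 1x2. Both 2&4? no. Sum: 0
Gen 9: crossing 1x4. Both 2&4? no. Sum: 0
Gen 10: 2 under 4. Both 2&4? yes. Contrib: -1. Sum: -1
Gen 11: 4 under 2. Both 2&4? yes. Contrib: +1. Sum: 0
Gen 12: crossing 4x1. Both 2&4? no. Sum: 0
Gen 13: crossing 4x3. Both 2&4? no. Sum: 0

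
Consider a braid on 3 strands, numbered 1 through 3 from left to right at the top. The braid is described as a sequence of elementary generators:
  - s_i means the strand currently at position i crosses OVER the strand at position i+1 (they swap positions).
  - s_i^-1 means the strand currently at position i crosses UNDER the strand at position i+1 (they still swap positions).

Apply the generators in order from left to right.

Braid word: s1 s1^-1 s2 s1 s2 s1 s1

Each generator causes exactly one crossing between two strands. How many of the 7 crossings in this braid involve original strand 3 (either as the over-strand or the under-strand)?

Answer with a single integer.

Gen 1: crossing 1x2. Involves strand 3? no. Count so far: 0
Gen 2: crossing 2x1. Involves strand 3? no. Count so far: 0
Gen 3: crossing 2x3. Involves strand 3? yes. Count so far: 1
Gen 4: crossing 1x3. Involves strand 3? yes. Count so far: 2
Gen 5: crossing 1x2. Involves strand 3? no. Count so far: 2
Gen 6: crossing 3x2. Involves strand 3? yes. Count so far: 3
Gen 7: crossing 2x3. Involves strand 3? yes. Count so far: 4

Answer: 4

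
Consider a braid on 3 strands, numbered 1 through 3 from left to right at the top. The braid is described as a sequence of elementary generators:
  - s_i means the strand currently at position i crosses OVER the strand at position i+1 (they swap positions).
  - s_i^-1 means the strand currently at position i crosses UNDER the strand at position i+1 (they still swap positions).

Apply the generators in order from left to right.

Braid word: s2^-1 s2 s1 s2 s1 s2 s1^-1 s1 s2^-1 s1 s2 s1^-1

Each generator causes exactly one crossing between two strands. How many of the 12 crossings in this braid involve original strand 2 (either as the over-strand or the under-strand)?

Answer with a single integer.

Gen 1: crossing 2x3. Involves strand 2? yes. Count so far: 1
Gen 2: crossing 3x2. Involves strand 2? yes. Count so far: 2
Gen 3: crossing 1x2. Involves strand 2? yes. Count so far: 3
Gen 4: crossing 1x3. Involves strand 2? no. Count so far: 3
Gen 5: crossing 2x3. Involves strand 2? yes. Count so far: 4
Gen 6: crossing 2x1. Involves strand 2? yes. Count so far: 5
Gen 7: crossing 3x1. Involves strand 2? no. Count so far: 5
Gen 8: crossing 1x3. Involves strand 2? no. Count so far: 5
Gen 9: crossing 1x2. Involves strand 2? yes. Count so far: 6
Gen 10: crossing 3x2. Involves strand 2? yes. Count so far: 7
Gen 11: crossing 3x1. Involves strand 2? no. Count so far: 7
Gen 12: crossing 2x1. Involves strand 2? yes. Count so far: 8

Answer: 8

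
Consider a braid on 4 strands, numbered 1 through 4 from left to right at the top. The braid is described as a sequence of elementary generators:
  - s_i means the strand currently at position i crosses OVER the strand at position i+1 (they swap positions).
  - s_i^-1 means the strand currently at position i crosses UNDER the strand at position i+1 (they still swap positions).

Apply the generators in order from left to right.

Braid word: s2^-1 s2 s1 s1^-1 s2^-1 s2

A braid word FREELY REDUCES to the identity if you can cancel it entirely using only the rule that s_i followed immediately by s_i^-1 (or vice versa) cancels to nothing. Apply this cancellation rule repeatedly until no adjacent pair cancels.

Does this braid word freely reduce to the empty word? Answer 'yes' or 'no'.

Gen 1 (s2^-1): push. Stack: [s2^-1]
Gen 2 (s2): cancels prior s2^-1. Stack: []
Gen 3 (s1): push. Stack: [s1]
Gen 4 (s1^-1): cancels prior s1. Stack: []
Gen 5 (s2^-1): push. Stack: [s2^-1]
Gen 6 (s2): cancels prior s2^-1. Stack: []
Reduced word: (empty)

Answer: yes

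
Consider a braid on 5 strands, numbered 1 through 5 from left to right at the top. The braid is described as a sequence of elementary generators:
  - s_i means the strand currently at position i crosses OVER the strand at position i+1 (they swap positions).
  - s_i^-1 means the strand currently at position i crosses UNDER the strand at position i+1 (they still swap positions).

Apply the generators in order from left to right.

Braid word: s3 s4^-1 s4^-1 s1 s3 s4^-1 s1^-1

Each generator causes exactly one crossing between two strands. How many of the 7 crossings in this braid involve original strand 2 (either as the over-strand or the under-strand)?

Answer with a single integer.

Answer: 2

Derivation:
Gen 1: crossing 3x4. Involves strand 2? no. Count so far: 0
Gen 2: crossing 3x5. Involves strand 2? no. Count so far: 0
Gen 3: crossing 5x3. Involves strand 2? no. Count so far: 0
Gen 4: crossing 1x2. Involves strand 2? yes. Count so far: 1
Gen 5: crossing 4x3. Involves strand 2? no. Count so far: 1
Gen 6: crossing 4x5. Involves strand 2? no. Count so far: 1
Gen 7: crossing 2x1. Involves strand 2? yes. Count so far: 2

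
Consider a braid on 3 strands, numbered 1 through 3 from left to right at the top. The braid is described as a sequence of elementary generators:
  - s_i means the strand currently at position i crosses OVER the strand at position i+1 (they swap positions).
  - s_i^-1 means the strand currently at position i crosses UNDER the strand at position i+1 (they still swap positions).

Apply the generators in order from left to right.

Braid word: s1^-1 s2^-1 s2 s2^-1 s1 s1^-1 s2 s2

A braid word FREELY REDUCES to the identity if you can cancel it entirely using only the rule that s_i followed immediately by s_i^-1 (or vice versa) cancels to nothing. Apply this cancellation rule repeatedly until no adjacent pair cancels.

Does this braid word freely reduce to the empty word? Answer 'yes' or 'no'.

Answer: no

Derivation:
Gen 1 (s1^-1): push. Stack: [s1^-1]
Gen 2 (s2^-1): push. Stack: [s1^-1 s2^-1]
Gen 3 (s2): cancels prior s2^-1. Stack: [s1^-1]
Gen 4 (s2^-1): push. Stack: [s1^-1 s2^-1]
Gen 5 (s1): push. Stack: [s1^-1 s2^-1 s1]
Gen 6 (s1^-1): cancels prior s1. Stack: [s1^-1 s2^-1]
Gen 7 (s2): cancels prior s2^-1. Stack: [s1^-1]
Gen 8 (s2): push. Stack: [s1^-1 s2]
Reduced word: s1^-1 s2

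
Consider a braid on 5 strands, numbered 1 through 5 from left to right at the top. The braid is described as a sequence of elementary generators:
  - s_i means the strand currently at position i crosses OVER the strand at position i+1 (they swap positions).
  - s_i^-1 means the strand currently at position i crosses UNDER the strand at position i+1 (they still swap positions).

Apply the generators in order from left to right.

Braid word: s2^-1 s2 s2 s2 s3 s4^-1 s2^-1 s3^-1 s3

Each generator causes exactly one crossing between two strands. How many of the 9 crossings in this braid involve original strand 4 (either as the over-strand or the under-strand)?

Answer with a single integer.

Answer: 2

Derivation:
Gen 1: crossing 2x3. Involves strand 4? no. Count so far: 0
Gen 2: crossing 3x2. Involves strand 4? no. Count so far: 0
Gen 3: crossing 2x3. Involves strand 4? no. Count so far: 0
Gen 4: crossing 3x2. Involves strand 4? no. Count so far: 0
Gen 5: crossing 3x4. Involves strand 4? yes. Count so far: 1
Gen 6: crossing 3x5. Involves strand 4? no. Count so far: 1
Gen 7: crossing 2x4. Involves strand 4? yes. Count so far: 2
Gen 8: crossing 2x5. Involves strand 4? no. Count so far: 2
Gen 9: crossing 5x2. Involves strand 4? no. Count so far: 2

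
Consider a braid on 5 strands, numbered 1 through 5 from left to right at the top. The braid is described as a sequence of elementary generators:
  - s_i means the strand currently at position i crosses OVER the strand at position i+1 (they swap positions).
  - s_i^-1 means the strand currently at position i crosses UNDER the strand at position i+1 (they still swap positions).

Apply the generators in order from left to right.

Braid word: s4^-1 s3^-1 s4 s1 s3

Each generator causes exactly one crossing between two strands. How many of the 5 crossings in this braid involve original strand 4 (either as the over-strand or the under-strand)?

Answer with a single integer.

Gen 1: crossing 4x5. Involves strand 4? yes. Count so far: 1
Gen 2: crossing 3x5. Involves strand 4? no. Count so far: 1
Gen 3: crossing 3x4. Involves strand 4? yes. Count so far: 2
Gen 4: crossing 1x2. Involves strand 4? no. Count so far: 2
Gen 5: crossing 5x4. Involves strand 4? yes. Count so far: 3

Answer: 3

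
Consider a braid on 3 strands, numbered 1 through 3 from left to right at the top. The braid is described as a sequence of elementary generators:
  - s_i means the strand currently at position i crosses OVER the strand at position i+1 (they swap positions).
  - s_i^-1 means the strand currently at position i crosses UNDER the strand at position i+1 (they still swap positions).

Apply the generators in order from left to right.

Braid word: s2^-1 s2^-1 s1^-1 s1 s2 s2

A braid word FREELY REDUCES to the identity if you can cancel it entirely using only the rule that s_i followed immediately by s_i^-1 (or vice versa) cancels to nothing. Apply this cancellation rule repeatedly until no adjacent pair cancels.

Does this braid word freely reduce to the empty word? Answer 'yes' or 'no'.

Answer: yes

Derivation:
Gen 1 (s2^-1): push. Stack: [s2^-1]
Gen 2 (s2^-1): push. Stack: [s2^-1 s2^-1]
Gen 3 (s1^-1): push. Stack: [s2^-1 s2^-1 s1^-1]
Gen 4 (s1): cancels prior s1^-1. Stack: [s2^-1 s2^-1]
Gen 5 (s2): cancels prior s2^-1. Stack: [s2^-1]
Gen 6 (s2): cancels prior s2^-1. Stack: []
Reduced word: (empty)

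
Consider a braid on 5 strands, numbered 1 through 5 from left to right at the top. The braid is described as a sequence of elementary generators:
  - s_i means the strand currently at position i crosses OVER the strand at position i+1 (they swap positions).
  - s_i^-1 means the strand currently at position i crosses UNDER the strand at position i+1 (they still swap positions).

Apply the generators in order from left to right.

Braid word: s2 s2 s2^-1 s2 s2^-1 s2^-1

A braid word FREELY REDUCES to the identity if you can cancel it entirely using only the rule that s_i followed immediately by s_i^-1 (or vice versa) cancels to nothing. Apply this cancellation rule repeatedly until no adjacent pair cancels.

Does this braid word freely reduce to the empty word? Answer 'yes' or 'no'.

Answer: yes

Derivation:
Gen 1 (s2): push. Stack: [s2]
Gen 2 (s2): push. Stack: [s2 s2]
Gen 3 (s2^-1): cancels prior s2. Stack: [s2]
Gen 4 (s2): push. Stack: [s2 s2]
Gen 5 (s2^-1): cancels prior s2. Stack: [s2]
Gen 6 (s2^-1): cancels prior s2. Stack: []
Reduced word: (empty)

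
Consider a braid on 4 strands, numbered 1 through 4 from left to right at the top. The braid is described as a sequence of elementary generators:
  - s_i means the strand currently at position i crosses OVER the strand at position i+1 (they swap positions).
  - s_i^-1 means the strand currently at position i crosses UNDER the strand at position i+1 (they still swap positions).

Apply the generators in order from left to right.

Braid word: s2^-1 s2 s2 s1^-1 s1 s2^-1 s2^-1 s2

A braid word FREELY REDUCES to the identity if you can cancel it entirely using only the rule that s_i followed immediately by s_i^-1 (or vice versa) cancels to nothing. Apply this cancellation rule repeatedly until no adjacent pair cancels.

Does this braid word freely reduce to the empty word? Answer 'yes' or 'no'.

Gen 1 (s2^-1): push. Stack: [s2^-1]
Gen 2 (s2): cancels prior s2^-1. Stack: []
Gen 3 (s2): push. Stack: [s2]
Gen 4 (s1^-1): push. Stack: [s2 s1^-1]
Gen 5 (s1): cancels prior s1^-1. Stack: [s2]
Gen 6 (s2^-1): cancels prior s2. Stack: []
Gen 7 (s2^-1): push. Stack: [s2^-1]
Gen 8 (s2): cancels prior s2^-1. Stack: []
Reduced word: (empty)

Answer: yes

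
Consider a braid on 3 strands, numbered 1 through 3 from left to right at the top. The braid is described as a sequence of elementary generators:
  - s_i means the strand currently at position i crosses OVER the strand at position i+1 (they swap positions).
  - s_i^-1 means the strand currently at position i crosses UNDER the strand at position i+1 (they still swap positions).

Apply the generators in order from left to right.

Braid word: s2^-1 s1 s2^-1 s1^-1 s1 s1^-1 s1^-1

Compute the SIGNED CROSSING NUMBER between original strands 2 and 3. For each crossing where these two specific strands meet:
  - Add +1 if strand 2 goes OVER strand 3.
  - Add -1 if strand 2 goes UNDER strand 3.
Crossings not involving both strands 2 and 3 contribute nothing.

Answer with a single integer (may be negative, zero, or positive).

Gen 1: 2 under 3. Both 2&3? yes. Contrib: -1. Sum: -1
Gen 2: crossing 1x3. Both 2&3? no. Sum: -1
Gen 3: crossing 1x2. Both 2&3? no. Sum: -1
Gen 4: 3 under 2. Both 2&3? yes. Contrib: +1. Sum: 0
Gen 5: 2 over 3. Both 2&3? yes. Contrib: +1. Sum: 1
Gen 6: 3 under 2. Both 2&3? yes. Contrib: +1. Sum: 2
Gen 7: 2 under 3. Both 2&3? yes. Contrib: -1. Sum: 1

Answer: 1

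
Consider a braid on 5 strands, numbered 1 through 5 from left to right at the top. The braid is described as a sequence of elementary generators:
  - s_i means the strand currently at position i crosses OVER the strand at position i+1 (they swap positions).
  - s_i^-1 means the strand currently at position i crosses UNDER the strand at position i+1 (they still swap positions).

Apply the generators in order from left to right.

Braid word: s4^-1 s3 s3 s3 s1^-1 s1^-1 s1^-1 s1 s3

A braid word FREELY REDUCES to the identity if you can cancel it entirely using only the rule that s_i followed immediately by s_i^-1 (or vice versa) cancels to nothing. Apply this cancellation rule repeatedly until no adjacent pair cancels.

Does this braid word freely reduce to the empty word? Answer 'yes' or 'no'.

Gen 1 (s4^-1): push. Stack: [s4^-1]
Gen 2 (s3): push. Stack: [s4^-1 s3]
Gen 3 (s3): push. Stack: [s4^-1 s3 s3]
Gen 4 (s3): push. Stack: [s4^-1 s3 s3 s3]
Gen 5 (s1^-1): push. Stack: [s4^-1 s3 s3 s3 s1^-1]
Gen 6 (s1^-1): push. Stack: [s4^-1 s3 s3 s3 s1^-1 s1^-1]
Gen 7 (s1^-1): push. Stack: [s4^-1 s3 s3 s3 s1^-1 s1^-1 s1^-1]
Gen 8 (s1): cancels prior s1^-1. Stack: [s4^-1 s3 s3 s3 s1^-1 s1^-1]
Gen 9 (s3): push. Stack: [s4^-1 s3 s3 s3 s1^-1 s1^-1 s3]
Reduced word: s4^-1 s3 s3 s3 s1^-1 s1^-1 s3

Answer: no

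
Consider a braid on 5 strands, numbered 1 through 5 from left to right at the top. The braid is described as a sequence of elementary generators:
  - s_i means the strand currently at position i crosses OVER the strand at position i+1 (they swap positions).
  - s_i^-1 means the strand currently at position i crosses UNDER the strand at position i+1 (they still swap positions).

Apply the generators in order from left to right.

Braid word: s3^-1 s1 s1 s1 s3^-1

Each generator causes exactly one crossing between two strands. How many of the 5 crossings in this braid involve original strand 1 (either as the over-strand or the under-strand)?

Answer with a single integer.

Answer: 3

Derivation:
Gen 1: crossing 3x4. Involves strand 1? no. Count so far: 0
Gen 2: crossing 1x2. Involves strand 1? yes. Count so far: 1
Gen 3: crossing 2x1. Involves strand 1? yes. Count so far: 2
Gen 4: crossing 1x2. Involves strand 1? yes. Count so far: 3
Gen 5: crossing 4x3. Involves strand 1? no. Count so far: 3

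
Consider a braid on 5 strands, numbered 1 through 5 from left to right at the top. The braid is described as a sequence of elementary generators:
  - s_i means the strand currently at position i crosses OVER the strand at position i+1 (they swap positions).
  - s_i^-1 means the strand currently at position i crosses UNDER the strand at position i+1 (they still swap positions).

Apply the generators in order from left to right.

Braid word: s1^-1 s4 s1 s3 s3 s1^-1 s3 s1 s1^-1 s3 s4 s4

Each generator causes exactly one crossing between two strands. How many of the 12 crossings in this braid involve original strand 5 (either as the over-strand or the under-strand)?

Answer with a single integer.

Answer: 7

Derivation:
Gen 1: crossing 1x2. Involves strand 5? no. Count so far: 0
Gen 2: crossing 4x5. Involves strand 5? yes. Count so far: 1
Gen 3: crossing 2x1. Involves strand 5? no. Count so far: 1
Gen 4: crossing 3x5. Involves strand 5? yes. Count so far: 2
Gen 5: crossing 5x3. Involves strand 5? yes. Count so far: 3
Gen 6: crossing 1x2. Involves strand 5? no. Count so far: 3
Gen 7: crossing 3x5. Involves strand 5? yes. Count so far: 4
Gen 8: crossing 2x1. Involves strand 5? no. Count so far: 4
Gen 9: crossing 1x2. Involves strand 5? no. Count so far: 4
Gen 10: crossing 5x3. Involves strand 5? yes. Count so far: 5
Gen 11: crossing 5x4. Involves strand 5? yes. Count so far: 6
Gen 12: crossing 4x5. Involves strand 5? yes. Count so far: 7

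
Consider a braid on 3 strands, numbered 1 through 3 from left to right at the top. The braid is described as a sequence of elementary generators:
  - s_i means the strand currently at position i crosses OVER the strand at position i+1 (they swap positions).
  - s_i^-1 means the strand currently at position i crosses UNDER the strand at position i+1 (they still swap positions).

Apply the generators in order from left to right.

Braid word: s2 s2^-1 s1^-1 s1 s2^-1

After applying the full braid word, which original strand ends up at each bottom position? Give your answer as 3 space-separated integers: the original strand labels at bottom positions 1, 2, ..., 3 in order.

Gen 1 (s2): strand 2 crosses over strand 3. Perm now: [1 3 2]
Gen 2 (s2^-1): strand 3 crosses under strand 2. Perm now: [1 2 3]
Gen 3 (s1^-1): strand 1 crosses under strand 2. Perm now: [2 1 3]
Gen 4 (s1): strand 2 crosses over strand 1. Perm now: [1 2 3]
Gen 5 (s2^-1): strand 2 crosses under strand 3. Perm now: [1 3 2]

Answer: 1 3 2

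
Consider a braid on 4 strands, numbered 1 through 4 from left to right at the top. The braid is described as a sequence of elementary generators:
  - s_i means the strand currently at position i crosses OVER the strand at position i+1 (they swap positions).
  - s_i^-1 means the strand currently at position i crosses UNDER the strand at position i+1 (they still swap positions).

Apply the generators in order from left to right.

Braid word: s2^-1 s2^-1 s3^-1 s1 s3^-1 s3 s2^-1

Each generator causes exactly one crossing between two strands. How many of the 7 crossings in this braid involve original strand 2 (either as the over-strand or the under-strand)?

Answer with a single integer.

Gen 1: crossing 2x3. Involves strand 2? yes. Count so far: 1
Gen 2: crossing 3x2. Involves strand 2? yes. Count so far: 2
Gen 3: crossing 3x4. Involves strand 2? no. Count so far: 2
Gen 4: crossing 1x2. Involves strand 2? yes. Count so far: 3
Gen 5: crossing 4x3. Involves strand 2? no. Count so far: 3
Gen 6: crossing 3x4. Involves strand 2? no. Count so far: 3
Gen 7: crossing 1x4. Involves strand 2? no. Count so far: 3

Answer: 3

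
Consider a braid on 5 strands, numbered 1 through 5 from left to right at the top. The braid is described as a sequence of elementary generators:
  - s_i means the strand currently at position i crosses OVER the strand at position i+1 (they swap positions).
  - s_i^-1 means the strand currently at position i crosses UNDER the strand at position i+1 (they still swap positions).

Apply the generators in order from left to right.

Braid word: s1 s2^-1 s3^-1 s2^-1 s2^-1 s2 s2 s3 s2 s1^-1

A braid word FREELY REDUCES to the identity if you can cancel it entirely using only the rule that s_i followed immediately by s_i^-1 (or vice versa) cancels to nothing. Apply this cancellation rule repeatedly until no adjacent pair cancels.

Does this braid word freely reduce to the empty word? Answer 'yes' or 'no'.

Gen 1 (s1): push. Stack: [s1]
Gen 2 (s2^-1): push. Stack: [s1 s2^-1]
Gen 3 (s3^-1): push. Stack: [s1 s2^-1 s3^-1]
Gen 4 (s2^-1): push. Stack: [s1 s2^-1 s3^-1 s2^-1]
Gen 5 (s2^-1): push. Stack: [s1 s2^-1 s3^-1 s2^-1 s2^-1]
Gen 6 (s2): cancels prior s2^-1. Stack: [s1 s2^-1 s3^-1 s2^-1]
Gen 7 (s2): cancels prior s2^-1. Stack: [s1 s2^-1 s3^-1]
Gen 8 (s3): cancels prior s3^-1. Stack: [s1 s2^-1]
Gen 9 (s2): cancels prior s2^-1. Stack: [s1]
Gen 10 (s1^-1): cancels prior s1. Stack: []
Reduced word: (empty)

Answer: yes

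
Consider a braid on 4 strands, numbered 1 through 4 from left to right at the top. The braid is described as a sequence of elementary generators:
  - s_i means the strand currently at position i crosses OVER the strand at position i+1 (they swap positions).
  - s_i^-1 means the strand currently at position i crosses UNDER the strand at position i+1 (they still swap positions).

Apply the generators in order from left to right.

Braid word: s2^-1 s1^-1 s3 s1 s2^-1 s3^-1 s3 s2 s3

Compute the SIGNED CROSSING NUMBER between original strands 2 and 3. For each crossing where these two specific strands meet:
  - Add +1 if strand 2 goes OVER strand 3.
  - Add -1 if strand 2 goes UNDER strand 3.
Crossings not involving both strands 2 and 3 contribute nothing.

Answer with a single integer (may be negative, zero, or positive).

Gen 1: 2 under 3. Both 2&3? yes. Contrib: -1. Sum: -1
Gen 2: crossing 1x3. Both 2&3? no. Sum: -1
Gen 3: crossing 2x4. Both 2&3? no. Sum: -1
Gen 4: crossing 3x1. Both 2&3? no. Sum: -1
Gen 5: crossing 3x4. Both 2&3? no. Sum: -1
Gen 6: 3 under 2. Both 2&3? yes. Contrib: +1. Sum: 0
Gen 7: 2 over 3. Both 2&3? yes. Contrib: +1. Sum: 1
Gen 8: crossing 4x3. Both 2&3? no. Sum: 1
Gen 9: crossing 4x2. Both 2&3? no. Sum: 1

Answer: 1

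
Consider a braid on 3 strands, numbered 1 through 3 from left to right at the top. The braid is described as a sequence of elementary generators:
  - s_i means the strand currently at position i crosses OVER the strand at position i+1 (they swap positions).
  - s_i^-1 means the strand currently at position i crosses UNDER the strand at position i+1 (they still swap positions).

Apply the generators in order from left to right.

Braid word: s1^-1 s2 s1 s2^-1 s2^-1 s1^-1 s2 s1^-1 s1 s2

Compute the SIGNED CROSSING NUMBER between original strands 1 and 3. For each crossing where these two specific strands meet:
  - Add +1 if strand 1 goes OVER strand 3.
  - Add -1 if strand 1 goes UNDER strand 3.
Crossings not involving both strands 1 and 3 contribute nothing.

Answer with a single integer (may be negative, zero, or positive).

Answer: 1

Derivation:
Gen 1: crossing 1x2. Both 1&3? no. Sum: 0
Gen 2: 1 over 3. Both 1&3? yes. Contrib: +1. Sum: 1
Gen 3: crossing 2x3. Both 1&3? no. Sum: 1
Gen 4: crossing 2x1. Both 1&3? no. Sum: 1
Gen 5: crossing 1x2. Both 1&3? no. Sum: 1
Gen 6: crossing 3x2. Both 1&3? no. Sum: 1
Gen 7: 3 over 1. Both 1&3? yes. Contrib: -1. Sum: 0
Gen 8: crossing 2x1. Both 1&3? no. Sum: 0
Gen 9: crossing 1x2. Both 1&3? no. Sum: 0
Gen 10: 1 over 3. Both 1&3? yes. Contrib: +1. Sum: 1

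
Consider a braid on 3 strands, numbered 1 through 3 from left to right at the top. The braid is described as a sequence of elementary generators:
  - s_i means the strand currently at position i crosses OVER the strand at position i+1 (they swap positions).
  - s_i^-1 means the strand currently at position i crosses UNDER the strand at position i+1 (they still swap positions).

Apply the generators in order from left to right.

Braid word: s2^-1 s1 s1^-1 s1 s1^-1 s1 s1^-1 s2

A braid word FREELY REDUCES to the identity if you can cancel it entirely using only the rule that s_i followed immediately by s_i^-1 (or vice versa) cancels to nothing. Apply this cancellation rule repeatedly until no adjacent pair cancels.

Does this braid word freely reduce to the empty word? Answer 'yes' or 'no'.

Gen 1 (s2^-1): push. Stack: [s2^-1]
Gen 2 (s1): push. Stack: [s2^-1 s1]
Gen 3 (s1^-1): cancels prior s1. Stack: [s2^-1]
Gen 4 (s1): push. Stack: [s2^-1 s1]
Gen 5 (s1^-1): cancels prior s1. Stack: [s2^-1]
Gen 6 (s1): push. Stack: [s2^-1 s1]
Gen 7 (s1^-1): cancels prior s1. Stack: [s2^-1]
Gen 8 (s2): cancels prior s2^-1. Stack: []
Reduced word: (empty)

Answer: yes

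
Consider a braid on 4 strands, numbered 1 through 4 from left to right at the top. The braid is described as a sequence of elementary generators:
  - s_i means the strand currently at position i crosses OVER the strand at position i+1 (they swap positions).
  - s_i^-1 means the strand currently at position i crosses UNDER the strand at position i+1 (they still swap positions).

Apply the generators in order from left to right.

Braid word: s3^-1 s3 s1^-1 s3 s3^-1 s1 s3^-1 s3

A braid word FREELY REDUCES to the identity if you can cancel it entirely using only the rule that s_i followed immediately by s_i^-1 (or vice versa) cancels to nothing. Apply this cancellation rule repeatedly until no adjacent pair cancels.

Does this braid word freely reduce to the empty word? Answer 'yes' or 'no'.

Answer: yes

Derivation:
Gen 1 (s3^-1): push. Stack: [s3^-1]
Gen 2 (s3): cancels prior s3^-1. Stack: []
Gen 3 (s1^-1): push. Stack: [s1^-1]
Gen 4 (s3): push. Stack: [s1^-1 s3]
Gen 5 (s3^-1): cancels prior s3. Stack: [s1^-1]
Gen 6 (s1): cancels prior s1^-1. Stack: []
Gen 7 (s3^-1): push. Stack: [s3^-1]
Gen 8 (s3): cancels prior s3^-1. Stack: []
Reduced word: (empty)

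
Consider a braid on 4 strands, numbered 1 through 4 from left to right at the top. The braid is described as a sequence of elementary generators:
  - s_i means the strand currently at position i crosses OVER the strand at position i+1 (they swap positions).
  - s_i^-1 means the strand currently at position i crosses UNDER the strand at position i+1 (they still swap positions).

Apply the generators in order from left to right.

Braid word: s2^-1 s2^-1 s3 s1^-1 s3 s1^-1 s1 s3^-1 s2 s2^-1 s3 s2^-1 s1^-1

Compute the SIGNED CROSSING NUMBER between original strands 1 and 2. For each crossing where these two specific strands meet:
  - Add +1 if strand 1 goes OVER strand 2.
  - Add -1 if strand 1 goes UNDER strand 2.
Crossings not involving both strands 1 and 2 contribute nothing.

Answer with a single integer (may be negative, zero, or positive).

Gen 1: crossing 2x3. Both 1&2? no. Sum: 0
Gen 2: crossing 3x2. Both 1&2? no. Sum: 0
Gen 3: crossing 3x4. Both 1&2? no. Sum: 0
Gen 4: 1 under 2. Both 1&2? yes. Contrib: -1. Sum: -1
Gen 5: crossing 4x3. Both 1&2? no. Sum: -1
Gen 6: 2 under 1. Both 1&2? yes. Contrib: +1. Sum: 0
Gen 7: 1 over 2. Both 1&2? yes. Contrib: +1. Sum: 1
Gen 8: crossing 3x4. Both 1&2? no. Sum: 1
Gen 9: crossing 1x4. Both 1&2? no. Sum: 1
Gen 10: crossing 4x1. Both 1&2? no. Sum: 1
Gen 11: crossing 4x3. Both 1&2? no. Sum: 1
Gen 12: crossing 1x3. Both 1&2? no. Sum: 1
Gen 13: crossing 2x3. Both 1&2? no. Sum: 1

Answer: 1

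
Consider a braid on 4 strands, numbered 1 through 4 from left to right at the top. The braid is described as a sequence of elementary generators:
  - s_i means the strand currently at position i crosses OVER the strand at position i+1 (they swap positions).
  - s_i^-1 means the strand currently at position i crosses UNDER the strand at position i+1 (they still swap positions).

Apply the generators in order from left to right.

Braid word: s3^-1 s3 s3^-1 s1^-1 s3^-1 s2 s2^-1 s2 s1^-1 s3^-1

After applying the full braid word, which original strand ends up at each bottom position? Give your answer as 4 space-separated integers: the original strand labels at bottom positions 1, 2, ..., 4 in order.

Gen 1 (s3^-1): strand 3 crosses under strand 4. Perm now: [1 2 4 3]
Gen 2 (s3): strand 4 crosses over strand 3. Perm now: [1 2 3 4]
Gen 3 (s3^-1): strand 3 crosses under strand 4. Perm now: [1 2 4 3]
Gen 4 (s1^-1): strand 1 crosses under strand 2. Perm now: [2 1 4 3]
Gen 5 (s3^-1): strand 4 crosses under strand 3. Perm now: [2 1 3 4]
Gen 6 (s2): strand 1 crosses over strand 3. Perm now: [2 3 1 4]
Gen 7 (s2^-1): strand 3 crosses under strand 1. Perm now: [2 1 3 4]
Gen 8 (s2): strand 1 crosses over strand 3. Perm now: [2 3 1 4]
Gen 9 (s1^-1): strand 2 crosses under strand 3. Perm now: [3 2 1 4]
Gen 10 (s3^-1): strand 1 crosses under strand 4. Perm now: [3 2 4 1]

Answer: 3 2 4 1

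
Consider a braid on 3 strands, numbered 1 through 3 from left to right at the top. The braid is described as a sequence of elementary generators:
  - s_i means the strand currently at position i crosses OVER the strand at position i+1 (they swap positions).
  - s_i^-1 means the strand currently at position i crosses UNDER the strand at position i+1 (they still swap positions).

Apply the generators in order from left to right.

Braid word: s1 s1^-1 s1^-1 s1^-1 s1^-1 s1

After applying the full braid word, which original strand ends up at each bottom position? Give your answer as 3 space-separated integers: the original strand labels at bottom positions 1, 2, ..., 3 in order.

Answer: 1 2 3

Derivation:
Gen 1 (s1): strand 1 crosses over strand 2. Perm now: [2 1 3]
Gen 2 (s1^-1): strand 2 crosses under strand 1. Perm now: [1 2 3]
Gen 3 (s1^-1): strand 1 crosses under strand 2. Perm now: [2 1 3]
Gen 4 (s1^-1): strand 2 crosses under strand 1. Perm now: [1 2 3]
Gen 5 (s1^-1): strand 1 crosses under strand 2. Perm now: [2 1 3]
Gen 6 (s1): strand 2 crosses over strand 1. Perm now: [1 2 3]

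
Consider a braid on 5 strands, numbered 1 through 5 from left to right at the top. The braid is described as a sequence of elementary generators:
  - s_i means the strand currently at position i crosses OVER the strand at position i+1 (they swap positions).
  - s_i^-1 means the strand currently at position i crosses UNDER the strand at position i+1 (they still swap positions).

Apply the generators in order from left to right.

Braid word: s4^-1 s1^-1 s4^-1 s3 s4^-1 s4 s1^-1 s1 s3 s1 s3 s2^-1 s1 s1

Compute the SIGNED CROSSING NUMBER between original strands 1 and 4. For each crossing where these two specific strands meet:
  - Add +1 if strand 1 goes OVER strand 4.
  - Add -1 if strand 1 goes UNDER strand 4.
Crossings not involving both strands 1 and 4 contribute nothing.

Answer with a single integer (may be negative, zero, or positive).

Gen 1: crossing 4x5. Both 1&4? no. Sum: 0
Gen 2: crossing 1x2. Both 1&4? no. Sum: 0
Gen 3: crossing 5x4. Both 1&4? no. Sum: 0
Gen 4: crossing 3x4. Both 1&4? no. Sum: 0
Gen 5: crossing 3x5. Both 1&4? no. Sum: 0
Gen 6: crossing 5x3. Both 1&4? no. Sum: 0
Gen 7: crossing 2x1. Both 1&4? no. Sum: 0
Gen 8: crossing 1x2. Both 1&4? no. Sum: 0
Gen 9: crossing 4x3. Both 1&4? no. Sum: 0
Gen 10: crossing 2x1. Both 1&4? no. Sum: 0
Gen 11: crossing 3x4. Both 1&4? no. Sum: 0
Gen 12: crossing 2x4. Both 1&4? no. Sum: 0
Gen 13: 1 over 4. Both 1&4? yes. Contrib: +1. Sum: 1
Gen 14: 4 over 1. Both 1&4? yes. Contrib: -1. Sum: 0

Answer: 0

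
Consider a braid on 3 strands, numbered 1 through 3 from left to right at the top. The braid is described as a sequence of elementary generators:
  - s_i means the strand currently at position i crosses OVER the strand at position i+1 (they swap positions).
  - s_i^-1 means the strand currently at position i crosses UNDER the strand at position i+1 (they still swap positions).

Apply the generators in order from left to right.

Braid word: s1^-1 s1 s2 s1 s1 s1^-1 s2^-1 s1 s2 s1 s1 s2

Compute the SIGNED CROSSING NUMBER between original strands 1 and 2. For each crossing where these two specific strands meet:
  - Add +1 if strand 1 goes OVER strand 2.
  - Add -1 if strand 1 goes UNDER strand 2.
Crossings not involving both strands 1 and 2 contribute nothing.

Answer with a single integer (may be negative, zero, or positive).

Gen 1: 1 under 2. Both 1&2? yes. Contrib: -1. Sum: -1
Gen 2: 2 over 1. Both 1&2? yes. Contrib: -1. Sum: -2
Gen 3: crossing 2x3. Both 1&2? no. Sum: -2
Gen 4: crossing 1x3. Both 1&2? no. Sum: -2
Gen 5: crossing 3x1. Both 1&2? no. Sum: -2
Gen 6: crossing 1x3. Both 1&2? no. Sum: -2
Gen 7: 1 under 2. Both 1&2? yes. Contrib: -1. Sum: -3
Gen 8: crossing 3x2. Both 1&2? no. Sum: -3
Gen 9: crossing 3x1. Both 1&2? no. Sum: -3
Gen 10: 2 over 1. Both 1&2? yes. Contrib: -1. Sum: -4
Gen 11: 1 over 2. Both 1&2? yes. Contrib: +1. Sum: -3
Gen 12: crossing 1x3. Both 1&2? no. Sum: -3

Answer: -3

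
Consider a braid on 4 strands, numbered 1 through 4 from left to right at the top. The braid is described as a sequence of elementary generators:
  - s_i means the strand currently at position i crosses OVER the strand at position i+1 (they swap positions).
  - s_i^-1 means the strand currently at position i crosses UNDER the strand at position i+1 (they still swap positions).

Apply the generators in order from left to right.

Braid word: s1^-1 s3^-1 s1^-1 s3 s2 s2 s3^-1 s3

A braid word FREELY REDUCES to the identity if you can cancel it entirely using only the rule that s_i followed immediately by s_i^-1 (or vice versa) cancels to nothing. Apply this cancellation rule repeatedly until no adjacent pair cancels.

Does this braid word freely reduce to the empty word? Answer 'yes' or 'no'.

Gen 1 (s1^-1): push. Stack: [s1^-1]
Gen 2 (s3^-1): push. Stack: [s1^-1 s3^-1]
Gen 3 (s1^-1): push. Stack: [s1^-1 s3^-1 s1^-1]
Gen 4 (s3): push. Stack: [s1^-1 s3^-1 s1^-1 s3]
Gen 5 (s2): push. Stack: [s1^-1 s3^-1 s1^-1 s3 s2]
Gen 6 (s2): push. Stack: [s1^-1 s3^-1 s1^-1 s3 s2 s2]
Gen 7 (s3^-1): push. Stack: [s1^-1 s3^-1 s1^-1 s3 s2 s2 s3^-1]
Gen 8 (s3): cancels prior s3^-1. Stack: [s1^-1 s3^-1 s1^-1 s3 s2 s2]
Reduced word: s1^-1 s3^-1 s1^-1 s3 s2 s2

Answer: no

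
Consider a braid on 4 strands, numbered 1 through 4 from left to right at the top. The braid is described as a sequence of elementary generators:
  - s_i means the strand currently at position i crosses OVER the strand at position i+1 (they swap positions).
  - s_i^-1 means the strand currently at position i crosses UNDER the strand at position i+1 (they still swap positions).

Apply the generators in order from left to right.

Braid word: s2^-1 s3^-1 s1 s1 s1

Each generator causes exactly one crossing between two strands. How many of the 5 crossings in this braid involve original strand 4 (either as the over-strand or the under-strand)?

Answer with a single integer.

Answer: 1

Derivation:
Gen 1: crossing 2x3. Involves strand 4? no. Count so far: 0
Gen 2: crossing 2x4. Involves strand 4? yes. Count so far: 1
Gen 3: crossing 1x3. Involves strand 4? no. Count so far: 1
Gen 4: crossing 3x1. Involves strand 4? no. Count so far: 1
Gen 5: crossing 1x3. Involves strand 4? no. Count so far: 1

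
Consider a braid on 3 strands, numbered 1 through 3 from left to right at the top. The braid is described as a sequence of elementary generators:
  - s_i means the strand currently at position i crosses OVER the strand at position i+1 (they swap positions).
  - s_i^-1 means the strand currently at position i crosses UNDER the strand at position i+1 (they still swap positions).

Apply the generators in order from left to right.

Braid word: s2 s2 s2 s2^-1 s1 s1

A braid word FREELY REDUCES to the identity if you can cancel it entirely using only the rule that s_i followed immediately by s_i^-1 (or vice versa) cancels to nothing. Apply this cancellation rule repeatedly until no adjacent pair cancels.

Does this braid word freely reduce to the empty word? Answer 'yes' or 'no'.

Gen 1 (s2): push. Stack: [s2]
Gen 2 (s2): push. Stack: [s2 s2]
Gen 3 (s2): push. Stack: [s2 s2 s2]
Gen 4 (s2^-1): cancels prior s2. Stack: [s2 s2]
Gen 5 (s1): push. Stack: [s2 s2 s1]
Gen 6 (s1): push. Stack: [s2 s2 s1 s1]
Reduced word: s2 s2 s1 s1

Answer: no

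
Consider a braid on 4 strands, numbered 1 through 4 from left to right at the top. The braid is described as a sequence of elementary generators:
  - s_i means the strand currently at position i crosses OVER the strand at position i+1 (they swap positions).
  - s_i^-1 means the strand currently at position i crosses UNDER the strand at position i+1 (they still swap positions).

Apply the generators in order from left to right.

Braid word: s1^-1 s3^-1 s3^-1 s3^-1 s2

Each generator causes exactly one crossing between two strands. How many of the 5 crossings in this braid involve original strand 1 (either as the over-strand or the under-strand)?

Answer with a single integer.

Answer: 2

Derivation:
Gen 1: crossing 1x2. Involves strand 1? yes. Count so far: 1
Gen 2: crossing 3x4. Involves strand 1? no. Count so far: 1
Gen 3: crossing 4x3. Involves strand 1? no. Count so far: 1
Gen 4: crossing 3x4. Involves strand 1? no. Count so far: 1
Gen 5: crossing 1x4. Involves strand 1? yes. Count so far: 2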